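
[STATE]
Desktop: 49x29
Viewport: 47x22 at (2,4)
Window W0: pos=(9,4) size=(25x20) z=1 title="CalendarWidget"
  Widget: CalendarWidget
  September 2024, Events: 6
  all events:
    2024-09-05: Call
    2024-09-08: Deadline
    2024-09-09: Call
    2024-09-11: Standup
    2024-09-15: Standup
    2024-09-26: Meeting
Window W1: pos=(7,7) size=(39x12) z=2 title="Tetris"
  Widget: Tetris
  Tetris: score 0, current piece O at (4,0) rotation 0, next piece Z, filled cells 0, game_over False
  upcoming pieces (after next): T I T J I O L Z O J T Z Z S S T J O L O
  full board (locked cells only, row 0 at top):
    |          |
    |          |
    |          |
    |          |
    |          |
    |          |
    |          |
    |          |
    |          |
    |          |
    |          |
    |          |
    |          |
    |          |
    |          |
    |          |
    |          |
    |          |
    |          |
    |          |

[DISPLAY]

       ┏━━━━━━━━━━━━━━━━━━━━━━━┓               
       ┃ CalendarWidget        ┃               
       ┠───────────────────────┨               
     ┏━━━━━━━━━━━━━━━━━━━━━━━━━━━━━━━━━━━━━┓   
     ┃ Tetris                              ┃   
     ┠─────────────────────────────────────┨   
     ┃          │Next:                     ┃   
     ┃          │▓▓                        ┃   
     ┃          │ ▓▓                       ┃   
     ┃          │                          ┃   
     ┃          │                          ┃   
     ┃          │                          ┃   
     ┃          │Score:                    ┃   
     ┃          │0                         ┃   
     ┗━━━━━━━━━━━━━━━━━━━━━━━━━━━━━━━━━━━━━┛   
       ┃                       ┃               
       ┃                       ┃               
       ┃                       ┃               
       ┃                       ┃               
       ┗━━━━━━━━━━━━━━━━━━━━━━━┛               
                                               
                                               


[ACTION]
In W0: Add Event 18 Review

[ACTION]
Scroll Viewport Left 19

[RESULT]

         ┏━━━━━━━━━━━━━━━━━━━━━━━┓             
         ┃ CalendarWidget        ┃             
         ┠───────────────────────┨             
       ┏━━━━━━━━━━━━━━━━━━━━━━━━━━━━━━━━━━━━━┓ 
       ┃ Tetris                              ┃ 
       ┠─────────────────────────────────────┨ 
       ┃          │Next:                     ┃ 
       ┃          │▓▓                        ┃ 
       ┃          │ ▓▓                       ┃ 
       ┃          │                          ┃ 
       ┃          │                          ┃ 
       ┃          │                          ┃ 
       ┃          │Score:                    ┃ 
       ┃          │0                         ┃ 
       ┗━━━━━━━━━━━━━━━━━━━━━━━━━━━━━━━━━━━━━┛ 
         ┃                       ┃             
         ┃                       ┃             
         ┃                       ┃             
         ┃                       ┃             
         ┗━━━━━━━━━━━━━━━━━━━━━━━┛             
                                               
                                               


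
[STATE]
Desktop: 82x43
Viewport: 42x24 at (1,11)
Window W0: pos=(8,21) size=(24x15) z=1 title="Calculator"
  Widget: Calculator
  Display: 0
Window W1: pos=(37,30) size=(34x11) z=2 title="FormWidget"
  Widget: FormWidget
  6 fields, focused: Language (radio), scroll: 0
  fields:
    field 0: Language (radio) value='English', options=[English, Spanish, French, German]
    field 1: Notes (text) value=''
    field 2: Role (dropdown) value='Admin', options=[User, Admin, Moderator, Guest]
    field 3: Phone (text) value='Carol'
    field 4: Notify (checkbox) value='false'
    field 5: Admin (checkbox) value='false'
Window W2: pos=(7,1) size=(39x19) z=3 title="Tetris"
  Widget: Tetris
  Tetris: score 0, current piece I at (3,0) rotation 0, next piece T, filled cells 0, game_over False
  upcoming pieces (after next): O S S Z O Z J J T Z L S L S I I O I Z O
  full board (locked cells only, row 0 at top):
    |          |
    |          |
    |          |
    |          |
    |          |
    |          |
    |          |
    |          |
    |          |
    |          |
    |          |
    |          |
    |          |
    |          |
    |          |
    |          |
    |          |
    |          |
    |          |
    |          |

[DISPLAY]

      ┃          │0                       
      ┃          │                        
      ┃          │                        
      ┃          │                        
      ┃          │                        
      ┃          │                        
      ┃          │                        
      ┃          │                        
      ┗━━━━━━━━━━━━━━━━━━━━━━━━━━━━━━━━━━━
                                          
       ┏━━━━━━━━━━━━━━━━━━━━━━┓           
       ┃ Calculator           ┃           
       ┠──────────────────────┨           
       ┃                     0┃           
       ┃┌───┬───┬───┬───┐     ┃           
       ┃│ 7 │ 8 │ 9 │ ÷ │     ┃           
       ┃├───┼───┼───┼───┤     ┃           
       ┃│ 4 │ 5 │ 6 │ × │     ┃           
       ┃├───┼───┼───┼───┤     ┃           
       ┃│ 1 │ 2 │ 3 │ - │     ┃     ┏━━━━━
       ┃├───┼───┼───┼───┤     ┃     ┃ Form
       ┃│ 0 │ . │ = │ + │     ┃     ┠─────
       ┃├───┼───┼───┼───┤     ┃     ┃> Lan
       ┃│ C │ MC│ MR│ M+│     ┃     ┃  Not


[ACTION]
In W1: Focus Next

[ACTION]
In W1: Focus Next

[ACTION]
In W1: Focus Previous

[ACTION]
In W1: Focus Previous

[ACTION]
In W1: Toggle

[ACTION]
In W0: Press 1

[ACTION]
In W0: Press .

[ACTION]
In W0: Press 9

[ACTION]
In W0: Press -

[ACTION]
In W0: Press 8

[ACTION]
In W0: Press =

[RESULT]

      ┃          │0                       
      ┃          │                        
      ┃          │                        
      ┃          │                        
      ┃          │                        
      ┃          │                        
      ┃          │                        
      ┃          │                        
      ┗━━━━━━━━━━━━━━━━━━━━━━━━━━━━━━━━━━━
                                          
       ┏━━━━━━━━━━━━━━━━━━━━━━┓           
       ┃ Calculator           ┃           
       ┠──────────────────────┨           
       ┃                  -6.1┃           
       ┃┌───┬───┬───┬───┐     ┃           
       ┃│ 7 │ 8 │ 9 │ ÷ │     ┃           
       ┃├───┼───┼───┼───┤     ┃           
       ┃│ 4 │ 5 │ 6 │ × │     ┃           
       ┃├───┼───┼───┼───┤     ┃           
       ┃│ 1 │ 2 │ 3 │ - │     ┃     ┏━━━━━
       ┃├───┼───┼───┼───┤     ┃     ┃ Form
       ┃│ 0 │ . │ = │ + │     ┃     ┠─────
       ┃├───┼───┼───┼───┤     ┃     ┃> Lan
       ┃│ C │ MC│ MR│ M+│     ┃     ┃  Not


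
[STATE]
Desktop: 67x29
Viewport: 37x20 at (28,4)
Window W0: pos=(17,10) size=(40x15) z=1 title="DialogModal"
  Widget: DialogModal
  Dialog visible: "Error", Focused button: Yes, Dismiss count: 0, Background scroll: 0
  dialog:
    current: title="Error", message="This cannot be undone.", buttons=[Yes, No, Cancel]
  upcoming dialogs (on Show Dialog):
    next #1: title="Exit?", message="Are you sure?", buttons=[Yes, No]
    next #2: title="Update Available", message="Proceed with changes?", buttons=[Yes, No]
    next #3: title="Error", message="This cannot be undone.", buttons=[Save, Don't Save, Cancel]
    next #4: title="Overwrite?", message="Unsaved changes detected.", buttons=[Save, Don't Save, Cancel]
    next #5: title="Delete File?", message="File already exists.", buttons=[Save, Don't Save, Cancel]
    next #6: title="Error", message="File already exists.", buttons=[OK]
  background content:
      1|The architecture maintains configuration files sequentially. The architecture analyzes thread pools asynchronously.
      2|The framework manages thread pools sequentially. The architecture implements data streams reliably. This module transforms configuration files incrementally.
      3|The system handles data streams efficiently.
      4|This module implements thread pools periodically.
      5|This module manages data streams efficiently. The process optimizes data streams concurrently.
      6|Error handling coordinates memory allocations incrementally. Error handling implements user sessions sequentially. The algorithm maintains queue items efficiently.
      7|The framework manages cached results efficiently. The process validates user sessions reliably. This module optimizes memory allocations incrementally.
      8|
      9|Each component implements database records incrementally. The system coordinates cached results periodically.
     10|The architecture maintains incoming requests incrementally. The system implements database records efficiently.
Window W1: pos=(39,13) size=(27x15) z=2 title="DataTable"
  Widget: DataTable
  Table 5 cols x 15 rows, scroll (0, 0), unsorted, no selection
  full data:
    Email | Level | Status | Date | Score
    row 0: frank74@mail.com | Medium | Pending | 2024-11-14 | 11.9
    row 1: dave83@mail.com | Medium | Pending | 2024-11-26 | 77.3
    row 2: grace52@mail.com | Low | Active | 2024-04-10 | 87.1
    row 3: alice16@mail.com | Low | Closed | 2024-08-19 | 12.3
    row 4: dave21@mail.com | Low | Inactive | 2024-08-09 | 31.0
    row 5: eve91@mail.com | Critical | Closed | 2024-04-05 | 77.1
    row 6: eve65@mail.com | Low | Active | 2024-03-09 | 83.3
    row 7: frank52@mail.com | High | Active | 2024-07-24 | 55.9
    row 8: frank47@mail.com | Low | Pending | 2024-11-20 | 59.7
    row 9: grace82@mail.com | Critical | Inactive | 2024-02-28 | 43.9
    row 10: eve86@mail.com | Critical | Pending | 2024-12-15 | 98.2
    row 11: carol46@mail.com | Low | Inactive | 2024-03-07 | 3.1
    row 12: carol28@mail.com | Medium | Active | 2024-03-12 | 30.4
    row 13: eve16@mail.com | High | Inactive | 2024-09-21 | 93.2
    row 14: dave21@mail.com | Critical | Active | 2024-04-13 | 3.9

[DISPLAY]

                                     
                                     
                                     
                                     
                                     
                                     
━━━━━━━━━━━━━━━━━━━━━━━━━━━━┓        
al                          ┃        
────────────────────────────┨        
ecture main┏━━━━━━━━━━━━━━━━━━━━━━━━━
ork manages┃ DataTable               
 handles da┠─────────────────────────
───────────┃Email           │Level   
      Error┃────────────────┼────────
is cannot b┃frank74@mail.com│Medium  
Yes]  No   ┃dave83@mail.com │Medium  
───────────┃grace52@mail.com│Low     
nent implem┃alice16@mail.com│Low     
ecture main┃dave21@mail.com │Low     
           ┃eve91@mail.com  │Critical


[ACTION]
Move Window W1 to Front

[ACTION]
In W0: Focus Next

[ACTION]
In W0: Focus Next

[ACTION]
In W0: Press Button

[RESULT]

                                     
                                     
                                     
                                     
                                     
                                     
━━━━━━━━━━━━━━━━━━━━━━━━━━━━┓        
al                          ┃        
────────────────────────────┨        
ecture main┏━━━━━━━━━━━━━━━━━━━━━━━━━
ork manages┃ DataTable               
 handles da┠─────────────────────────
e implement┃Email           │Level   
e manages d┃────────────────┼────────
ling coordi┃frank74@mail.com│Medium  
ork manages┃dave83@mail.com │Medium  
           ┃grace52@mail.com│Low     
nent implem┃alice16@mail.com│Low     
ecture main┃dave21@mail.com │Low     
           ┃eve91@mail.com  │Critical


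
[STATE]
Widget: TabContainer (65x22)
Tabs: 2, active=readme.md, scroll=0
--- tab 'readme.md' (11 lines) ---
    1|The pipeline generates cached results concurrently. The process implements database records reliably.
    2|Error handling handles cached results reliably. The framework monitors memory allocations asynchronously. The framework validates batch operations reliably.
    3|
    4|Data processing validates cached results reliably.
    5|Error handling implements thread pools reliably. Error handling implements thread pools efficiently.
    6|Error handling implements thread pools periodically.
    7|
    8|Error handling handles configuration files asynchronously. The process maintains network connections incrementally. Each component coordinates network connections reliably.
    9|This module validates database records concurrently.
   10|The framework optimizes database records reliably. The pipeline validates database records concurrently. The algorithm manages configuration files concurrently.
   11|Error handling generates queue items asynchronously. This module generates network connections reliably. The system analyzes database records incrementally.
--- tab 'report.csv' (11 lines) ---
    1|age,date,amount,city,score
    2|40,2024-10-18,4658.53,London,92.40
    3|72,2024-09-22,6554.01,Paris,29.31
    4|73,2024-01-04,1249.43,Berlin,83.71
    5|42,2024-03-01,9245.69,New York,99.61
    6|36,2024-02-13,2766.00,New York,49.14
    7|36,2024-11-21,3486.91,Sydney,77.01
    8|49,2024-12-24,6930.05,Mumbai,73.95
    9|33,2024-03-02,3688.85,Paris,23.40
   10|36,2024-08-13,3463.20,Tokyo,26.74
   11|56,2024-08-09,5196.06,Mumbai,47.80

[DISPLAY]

[readme.md]│ report.csv                                          
─────────────────────────────────────────────────────────────────
The pipeline generates cached results concurrently. The process i
Error handling handles cached results reliably. The framework mon
                                                                 
Data processing validates cached results reliably.               
Error handling implements thread pools reliably. Error handling i
Error handling implements thread pools periodically.             
                                                                 
Error handling handles configuration files asynchronously. The pr
This module validates database records concurrently.             
The framework optimizes database records reliably. The pipeline v
Error handling generates queue items asynchronously. This module 
                                                                 
                                                                 
                                                                 
                                                                 
                                                                 
                                                                 
                                                                 
                                                                 
                                                                 


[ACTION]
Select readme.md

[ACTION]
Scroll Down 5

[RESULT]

[readme.md]│ report.csv                                          
─────────────────────────────────────────────────────────────────
Error handling implements thread pools periodically.             
                                                                 
Error handling handles configuration files asynchronously. The pr
This module validates database records concurrently.             
The framework optimizes database records reliably. The pipeline v
Error handling generates queue items asynchronously. This module 
                                                                 
                                                                 
                                                                 
                                                                 
                                                                 
                                                                 
                                                                 
                                                                 
                                                                 
                                                                 
                                                                 
                                                                 
                                                                 
                                                                 


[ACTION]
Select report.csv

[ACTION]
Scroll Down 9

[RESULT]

 readme.md │[report.csv]                                         
─────────────────────────────────────────────────────────────────
36,2024-08-13,3463.20,Tokyo,26.74                                
56,2024-08-09,5196.06,Mumbai,47.80                               
                                                                 
                                                                 
                                                                 
                                                                 
                                                                 
                                                                 
                                                                 
                                                                 
                                                                 
                                                                 
                                                                 
                                                                 
                                                                 
                                                                 
                                                                 
                                                                 
                                                                 
                                                                 


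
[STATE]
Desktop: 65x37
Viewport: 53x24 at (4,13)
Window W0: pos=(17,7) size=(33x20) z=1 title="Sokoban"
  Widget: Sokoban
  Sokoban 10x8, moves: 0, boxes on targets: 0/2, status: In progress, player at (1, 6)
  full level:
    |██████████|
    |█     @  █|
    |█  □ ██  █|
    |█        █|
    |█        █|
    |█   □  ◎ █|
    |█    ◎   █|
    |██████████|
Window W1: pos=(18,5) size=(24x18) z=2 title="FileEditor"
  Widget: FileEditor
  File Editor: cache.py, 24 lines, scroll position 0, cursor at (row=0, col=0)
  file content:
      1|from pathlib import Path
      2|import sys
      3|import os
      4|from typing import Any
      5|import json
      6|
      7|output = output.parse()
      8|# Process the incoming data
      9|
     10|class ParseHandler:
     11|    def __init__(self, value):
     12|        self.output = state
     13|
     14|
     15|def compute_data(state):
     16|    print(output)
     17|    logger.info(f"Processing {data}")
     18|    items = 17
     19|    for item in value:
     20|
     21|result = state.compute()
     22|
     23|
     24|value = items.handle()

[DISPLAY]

             ┃┃                     ░┃       ┃       
             ┃┃output = output.parse░┃       ┃       
             ┃┃# Process the incomin░┃       ┃       
             ┃┃                     ░┃       ┃       
             ┃┃class ParseHandler:  ░┃       ┃       
             ┃┃    def __init__(self░┃       ┃       
             ┃┃        self.output =░┃       ┃       
             ┃┃                     ░┃       ┃       
             ┃┃                     ▼┃       ┃       
             ┃┗━━━━━━━━━━━━━━━━━━━━━━┛       ┃       
             ┃                               ┃       
             ┃                               ┃       
             ┃                               ┃       
             ┗━━━━━━━━━━━━━━━━━━━━━━━━━━━━━━━┛       
                                                     
                                                     
                                                     
                                                     
                                                     
                                                     
                                                     
                                                     
                                                     
                                                     


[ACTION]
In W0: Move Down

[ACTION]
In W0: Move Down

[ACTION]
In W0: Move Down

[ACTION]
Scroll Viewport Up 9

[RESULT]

                                                     
              ┏━━━━━━━━━━━━━━━━━━━━━━┓               
              ┃ FileEditor           ┃               
             ┏┠──────────────────────┨━━━━━━━┓       
             ┃┃█rom pathlib import P▲┃       ┃       
             ┠┃import sys           █┃───────┨       
             ┃┃import os            ░┃       ┃       
             ┃┃from typing import An░┃       ┃       
             ┃┃import json          ░┃       ┃       
             ┃┃                     ░┃       ┃       
             ┃┃output = output.parse░┃       ┃       
             ┃┃# Process the incomin░┃       ┃       
             ┃┃                     ░┃       ┃       
             ┃┃class ParseHandler:  ░┃       ┃       
             ┃┃    def __init__(self░┃       ┃       
             ┃┃        self.output =░┃       ┃       
             ┃┃                     ░┃       ┃       
             ┃┃                     ▼┃       ┃       
             ┃┗━━━━━━━━━━━━━━━━━━━━━━┛       ┃       
             ┃                               ┃       
             ┃                               ┃       
             ┃                               ┃       
             ┗━━━━━━━━━━━━━━━━━━━━━━━━━━━━━━━┛       
                                                     


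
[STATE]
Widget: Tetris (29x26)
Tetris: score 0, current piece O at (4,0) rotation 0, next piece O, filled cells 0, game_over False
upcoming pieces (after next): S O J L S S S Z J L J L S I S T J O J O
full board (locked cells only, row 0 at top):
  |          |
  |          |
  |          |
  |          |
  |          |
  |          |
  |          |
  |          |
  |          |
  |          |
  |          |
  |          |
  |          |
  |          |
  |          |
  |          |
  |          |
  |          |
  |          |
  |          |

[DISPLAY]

    ▓▓    │Next:             
    ▓▓    │▓▓                
          │▓▓                
          │                  
          │                  
          │                  
          │Score:            
          │0                 
          │                  
          │                  
          │                  
          │                  
          │                  
          │                  
          │                  
          │                  
          │                  
          │                  
          │                  
          │                  
          │                  
          │                  
          │                  
          │                  
          │                  
          │                  


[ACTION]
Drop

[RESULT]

          │Next:             
    ▓▓    │▓▓                
    ▓▓    │▓▓                
          │                  
          │                  
          │                  
          │Score:            
          │0                 
          │                  
          │                  
          │                  
          │                  
          │                  
          │                  
          │                  
          │                  
          │                  
          │                  
          │                  
          │                  
          │                  
          │                  
          │                  
          │                  
          │                  
          │                  


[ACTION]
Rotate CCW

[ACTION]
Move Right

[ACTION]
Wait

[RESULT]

          │Next:             
          │▓▓                
     ▓▓   │▓▓                
     ▓▓   │                  
          │                  
          │                  
          │Score:            
          │0                 
          │                  
          │                  
          │                  
          │                  
          │                  
          │                  
          │                  
          │                  
          │                  
          │                  
          │                  
          │                  
          │                  
          │                  
          │                  
          │                  
          │                  
          │                  


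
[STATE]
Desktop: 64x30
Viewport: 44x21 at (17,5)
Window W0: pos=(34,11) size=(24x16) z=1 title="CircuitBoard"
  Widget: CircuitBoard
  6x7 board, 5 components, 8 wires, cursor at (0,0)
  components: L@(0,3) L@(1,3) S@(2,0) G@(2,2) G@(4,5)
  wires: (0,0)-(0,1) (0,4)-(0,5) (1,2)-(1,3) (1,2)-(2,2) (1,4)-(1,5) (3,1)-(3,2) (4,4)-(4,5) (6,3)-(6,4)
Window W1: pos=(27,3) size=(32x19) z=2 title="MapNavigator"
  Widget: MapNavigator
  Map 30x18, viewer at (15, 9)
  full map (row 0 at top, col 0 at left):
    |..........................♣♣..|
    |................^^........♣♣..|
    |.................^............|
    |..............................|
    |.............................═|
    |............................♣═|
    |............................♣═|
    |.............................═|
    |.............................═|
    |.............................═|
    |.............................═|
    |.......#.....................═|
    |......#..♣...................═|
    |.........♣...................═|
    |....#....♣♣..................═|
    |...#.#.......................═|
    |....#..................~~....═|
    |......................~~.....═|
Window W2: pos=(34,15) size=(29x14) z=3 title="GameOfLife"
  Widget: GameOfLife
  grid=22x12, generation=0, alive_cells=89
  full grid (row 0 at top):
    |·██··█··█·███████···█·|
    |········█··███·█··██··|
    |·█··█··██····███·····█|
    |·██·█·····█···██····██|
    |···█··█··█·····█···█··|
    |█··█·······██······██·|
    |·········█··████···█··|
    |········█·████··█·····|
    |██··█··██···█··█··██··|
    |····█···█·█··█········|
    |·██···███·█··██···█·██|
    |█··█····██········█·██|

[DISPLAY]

          ┠──────────────────────────────┨  
          ┃.................^............┃  
          ┃..............................┃  
          ┃.............................═┃  
          ┃............................♣═┃  
          ┃............................♣═┃  
          ┃.............................═┃  
          ┃.............................═┃  
          ┃...............@.............═┃  
          ┃.............................═┃  
          ┃......┏━━━━━━━━━━━━━━━━━━━━━━━━━━
          ┃......┃ GameOfLife               
          ┃......┠──────────────────────────
          ┃....#.┃Gen: 0                    
          ┃...#.#┃········█··███·█··██··    
          ┃....#.┃·█··█··██····███·····█    
          ┗━━━━━━┃·██·█·····█···██····██    
                 ┃···█··█··█·····█···█··    
                 ┃█··█·······██······██·    
                 ┃·········█··████···█··    
                 ┃········█·████··█·····    


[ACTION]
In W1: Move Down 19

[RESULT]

          ┠──────────────────────────────┨  
          ┃.............................═┃  
          ┃.......#.....................═┃  
          ┃......#..♣...................═┃  
          ┃.........♣...................═┃  
          ┃....#....♣♣..................═┃  
          ┃...#.#.......................═┃  
          ┃....#..................~~....═┃  
          ┃...............@......~~.....═┃  
          ┃                              ┃  
          ┃      ┏━━━━━━━━━━━━━━━━━━━━━━━━━━
          ┃      ┃ GameOfLife               
          ┃      ┠──────────────────────────
          ┃      ┃Gen: 0                    
          ┃      ┃········█··███·█··██··    
          ┃      ┃·█··█··██····███·····█    
          ┗━━━━━━┃·██·█·····█···██····██    
                 ┃···█··█··█·····█···█··    
                 ┃█··█·······██······██·    
                 ┃·········█··████···█··    
                 ┃········█·████··█·····    


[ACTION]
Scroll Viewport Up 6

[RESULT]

                                            
                                            
                                            
          ┏━━━━━━━━━━━━━━━━━━━━━━━━━━━━━━┓  
          ┃ MapNavigator                 ┃  
          ┠──────────────────────────────┨  
          ┃.............................═┃  
          ┃.......#.....................═┃  
          ┃......#..♣...................═┃  
          ┃.........♣...................═┃  
          ┃....#....♣♣..................═┃  
          ┃...#.#.......................═┃  
          ┃....#..................~~....═┃  
          ┃...............@......~~.....═┃  
          ┃                              ┃  
          ┃      ┏━━━━━━━━━━━━━━━━━━━━━━━━━━
          ┃      ┃ GameOfLife               
          ┃      ┠──────────────────────────
          ┃      ┃Gen: 0                    
          ┃      ┃········█··███·█··██··    
          ┃      ┃·█··█··██····███·····█    


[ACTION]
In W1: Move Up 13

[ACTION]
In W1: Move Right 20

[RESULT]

                                            
                                            
                                            
          ┏━━━━━━━━━━━━━━━━━━━━━━━━━━━━━━┓  
          ┃ MapNavigator                 ┃  
          ┠──────────────────────────────┨  
          ┃                              ┃  
          ┃                              ┃  
          ┃                              ┃  
          ┃............♣♣..              ┃  
          ┃..^^........♣♣..              ┃  
          ┃...^............              ┃  
          ┃................              ┃  
          ┃...............@              ┃  
          ┃..............♣═              ┃  
          ┃......┏━━━━━━━━━━━━━━━━━━━━━━━━━━
          ┃......┃ GameOfLife               
          ┃......┠──────────────────────────
          ┃......┃Gen: 0                    
          ┃......┃········█··███·█··██··    
          ┃......┃·█··█··██····███·····█    


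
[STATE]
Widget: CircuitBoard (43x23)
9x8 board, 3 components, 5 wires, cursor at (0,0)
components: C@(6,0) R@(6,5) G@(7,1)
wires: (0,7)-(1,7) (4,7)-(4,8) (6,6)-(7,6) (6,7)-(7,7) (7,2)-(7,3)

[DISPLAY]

   0 1 2 3 4 5 6 7 8                       
0  [.]                          ·          
                                │          
1                               ·          
                                           
2                                          
                                           
3                                          
                                           
4                               · ─ ·      
                                           
5                                          
                                           
6   C                   R   ·   ·          
                            │   │          
7       G   · ─ ·           ·   ·          
Cursor: (0,0)                              
                                           
                                           
                                           
                                           
                                           
                                           


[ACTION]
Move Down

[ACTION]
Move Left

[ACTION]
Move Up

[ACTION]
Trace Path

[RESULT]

   0 1 2 3 4 5 6 7 8                       
0  [.]                          ·          
                                │          
1                               ·          
                                           
2                                          
                                           
3                                          
                                           
4                               · ─ ·      
                                           
5                                          
                                           
6   C                   R   ·   ·          
                            │   │          
7       G   · ─ ·           ·   ·          
Cursor: (0,0)  Trace: No connections       
                                           
                                           
                                           
                                           
                                           
                                           


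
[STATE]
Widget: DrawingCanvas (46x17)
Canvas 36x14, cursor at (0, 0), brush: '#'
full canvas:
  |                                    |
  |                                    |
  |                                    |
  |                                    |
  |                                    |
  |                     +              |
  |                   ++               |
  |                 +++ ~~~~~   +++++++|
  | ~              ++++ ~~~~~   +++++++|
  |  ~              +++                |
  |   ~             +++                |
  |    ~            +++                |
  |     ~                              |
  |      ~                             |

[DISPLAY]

+                                             
                                              
                                              
                                              
                                              
                     +                        
                   ++                         
                 +++ ~~~~~   +++++++          
 ~              ++++ ~~~~~   +++++++          
  ~              +++                          
   ~             +++                          
    ~            +++                          
     ~                                        
      ~                                       
                                              
                                              
                                              


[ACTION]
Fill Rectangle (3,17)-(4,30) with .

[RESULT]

+                                             
                                              
                                              
                 ..............               
                 ..............               
                     +                        
                   ++                         
                 +++ ~~~~~   +++++++          
 ~              ++++ ~~~~~   +++++++          
  ~              +++                          
   ~             +++                          
    ~            +++                          
     ~                                        
      ~                                       
                                              
                                              
                                              


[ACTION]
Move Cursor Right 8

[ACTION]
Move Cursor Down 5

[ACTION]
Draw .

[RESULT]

                                              
                                              
                                              
                 ..............               
                 ..............               
        .            +                        
                   ++                         
                 +++ ~~~~~   +++++++          
 ~              ++++ ~~~~~   +++++++          
  ~              +++                          
   ~             +++                          
    ~            +++                          
     ~                                        
      ~                                       
                                              
                                              
                                              
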